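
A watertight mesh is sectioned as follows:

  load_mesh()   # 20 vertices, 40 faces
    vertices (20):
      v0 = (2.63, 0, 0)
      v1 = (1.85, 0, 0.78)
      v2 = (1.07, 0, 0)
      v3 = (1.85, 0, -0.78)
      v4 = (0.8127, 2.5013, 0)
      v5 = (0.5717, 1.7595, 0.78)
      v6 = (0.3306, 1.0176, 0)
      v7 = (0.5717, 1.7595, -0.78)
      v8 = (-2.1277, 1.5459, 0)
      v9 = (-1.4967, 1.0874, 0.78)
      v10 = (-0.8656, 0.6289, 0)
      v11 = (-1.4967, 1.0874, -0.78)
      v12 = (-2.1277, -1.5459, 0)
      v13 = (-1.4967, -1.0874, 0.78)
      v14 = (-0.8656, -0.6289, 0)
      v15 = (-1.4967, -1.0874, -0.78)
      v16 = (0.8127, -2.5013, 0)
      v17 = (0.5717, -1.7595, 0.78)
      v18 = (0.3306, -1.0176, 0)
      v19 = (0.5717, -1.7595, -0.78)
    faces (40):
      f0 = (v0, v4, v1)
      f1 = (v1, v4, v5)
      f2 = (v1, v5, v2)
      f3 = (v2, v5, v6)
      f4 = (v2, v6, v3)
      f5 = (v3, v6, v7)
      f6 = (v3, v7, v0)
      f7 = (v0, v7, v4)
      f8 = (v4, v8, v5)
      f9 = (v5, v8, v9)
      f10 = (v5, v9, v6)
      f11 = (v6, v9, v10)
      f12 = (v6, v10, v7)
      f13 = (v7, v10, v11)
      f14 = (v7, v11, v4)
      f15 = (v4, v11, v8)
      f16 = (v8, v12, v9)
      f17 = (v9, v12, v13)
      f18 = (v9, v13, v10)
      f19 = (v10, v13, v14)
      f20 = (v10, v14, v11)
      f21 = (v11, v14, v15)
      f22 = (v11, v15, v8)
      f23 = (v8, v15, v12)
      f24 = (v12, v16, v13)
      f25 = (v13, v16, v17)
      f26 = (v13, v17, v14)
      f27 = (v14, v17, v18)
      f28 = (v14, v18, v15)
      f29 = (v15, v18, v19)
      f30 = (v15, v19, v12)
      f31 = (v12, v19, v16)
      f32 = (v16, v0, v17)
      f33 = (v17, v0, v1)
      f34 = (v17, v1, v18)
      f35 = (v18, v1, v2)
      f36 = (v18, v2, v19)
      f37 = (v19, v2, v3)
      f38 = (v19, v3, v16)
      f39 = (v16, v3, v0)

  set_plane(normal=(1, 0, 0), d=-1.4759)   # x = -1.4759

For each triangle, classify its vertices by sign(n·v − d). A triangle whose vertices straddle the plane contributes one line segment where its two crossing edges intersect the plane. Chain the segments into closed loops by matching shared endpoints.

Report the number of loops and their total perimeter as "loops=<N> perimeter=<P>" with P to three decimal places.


loops=1 perimeter=8.520

Straddling triangles (18 of 40):
  (v4,v8,v5) [+-+] → (-1.4759, 1.75768, 0)–(-1.4759, 1.59748, 0.18834)  len=0.2473
  (v5,v8,v9) [+--] → (-1.4759, 1.59748, 0.18834)–(-1.4759, 1.09416, 0.78)  len=0.7768
  (v5,v9,v6) [+-+] → (-1.4759, 1.09416, 0.78)–(-1.4759, 1.08661, 0.771121)  len=0.0117
  (v6,v9,v10) [+-+] → (-1.4759, 1.08661, 0.771121)–(-1.4759, 1.07229, 0.754293)  len=0.0221
  (v7,v10,v11) [++-] → (-1.4759, 1.07229, -0.754293)–(-1.4759, 1.09416, -0.78)  len=0.0338
  (v7,v11,v4) [+-+] → (-1.4759, 1.09416, -0.78)–(-1.4759, 1.10013, -0.772975)  len=0.0092
  (v4,v11,v8) [+--] → (-1.4759, 1.10013, -0.772975)–(-1.4759, 1.75768, 0)  len=1.0148
  (v9,v13,v10) [--+] → (-1.4759, -1.03083, 0.754293)–(-1.4759, 1.07229, 0.754293)  len=2.1031
  (v10,v13,v14) [+-+] → (-1.4759, -1.03083, 0.754293)–(-1.4759, -1.07229, 0.754293)  len=0.0415
  (v10,v14,v11) [++-] → (-1.4759, 1.03083, -0.754293)–(-1.4759, 1.07229, -0.754293)  len=0.0415
  (v11,v14,v15) [-+-] → (-1.4759, 1.03083, -0.754293)–(-1.4759, -1.07229, -0.754293)  len=2.1031
  (v12,v16,v13) [-+-] → (-1.4759, -1.75768, 0)–(-1.4759, -1.10013, 0.772975)  len=1.0148
  (v13,v16,v17) [-++] → (-1.4759, -1.10013, 0.772975)–(-1.4759, -1.09416, 0.78)  len=0.0092
  (v13,v17,v14) [-++] → (-1.4759, -1.09416, 0.78)–(-1.4759, -1.07229, 0.754293)  len=0.0338
  (v14,v18,v15) [++-] → (-1.4759, -1.08661, -0.771121)–(-1.4759, -1.07229, -0.754293)  len=0.0221
  (v15,v18,v19) [-++] → (-1.4759, -1.08661, -0.771121)–(-1.4759, -1.09416, -0.78)  len=0.0117
  (v15,v19,v12) [-+-] → (-1.4759, -1.09416, -0.78)–(-1.4759, -1.59748, -0.18834)  len=0.7768
  (v12,v19,v16) [-++] → (-1.4759, -1.59748, -0.18834)–(-1.4759, -1.75768, 0)  len=0.2473

Chained into 1 loop(s):
  loop 1: 18 segments, perimeter = 8.5203
Total perimeter = 8.520


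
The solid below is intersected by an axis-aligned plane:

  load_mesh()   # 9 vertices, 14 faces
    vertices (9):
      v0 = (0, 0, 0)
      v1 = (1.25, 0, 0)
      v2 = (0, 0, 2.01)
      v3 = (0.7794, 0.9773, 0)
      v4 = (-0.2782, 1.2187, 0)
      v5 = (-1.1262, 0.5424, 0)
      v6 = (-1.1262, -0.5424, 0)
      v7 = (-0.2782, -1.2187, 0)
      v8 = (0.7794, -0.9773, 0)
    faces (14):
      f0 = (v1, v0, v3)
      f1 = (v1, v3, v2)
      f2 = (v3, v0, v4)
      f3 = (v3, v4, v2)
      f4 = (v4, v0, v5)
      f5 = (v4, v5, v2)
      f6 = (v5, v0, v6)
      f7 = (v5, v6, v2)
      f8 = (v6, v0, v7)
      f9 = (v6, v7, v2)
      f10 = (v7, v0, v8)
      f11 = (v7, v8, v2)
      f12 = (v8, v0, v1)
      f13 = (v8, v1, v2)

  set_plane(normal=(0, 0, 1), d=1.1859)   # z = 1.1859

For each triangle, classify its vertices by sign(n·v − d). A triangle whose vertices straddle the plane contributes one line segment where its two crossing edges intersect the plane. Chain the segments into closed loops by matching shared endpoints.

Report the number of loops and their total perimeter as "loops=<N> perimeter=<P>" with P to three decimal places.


Straddling triangles (7 of 14):
  (v1,v3,v2) [--+] → (0.319554, 0.400693, 1.1859)–(0.5125, 0, 1.1859)  len=0.4447
  (v3,v4,v2) [--+] → (-0.114062, 0.499667, 1.1859)–(0.319554, 0.400693, 1.1859)  len=0.4448
  (v4,v5,v2) [--+] → (-0.461742, 0.222384, 1.1859)–(-0.114062, 0.499667, 1.1859)  len=0.4447
  (v5,v6,v2) [--+] → (-0.461742, -0.222384, 1.1859)–(-0.461742, 0.222384, 1.1859)  len=0.4448
  (v6,v7,v2) [--+] → (-0.114062, -0.499667, 1.1859)–(-0.461742, -0.222384, 1.1859)  len=0.4447
  (v7,v8,v2) [--+] → (0.319554, -0.400693, 1.1859)–(-0.114062, -0.499667, 1.1859)  len=0.4448
  (v8,v1,v2) [--+] → (0.5125, 0, 1.1859)–(0.319554, -0.400693, 1.1859)  len=0.4447

Chained into 1 loop(s):
  loop 1: 7 segments, perimeter = 3.1132
Total perimeter = 3.113

loops=1 perimeter=3.113


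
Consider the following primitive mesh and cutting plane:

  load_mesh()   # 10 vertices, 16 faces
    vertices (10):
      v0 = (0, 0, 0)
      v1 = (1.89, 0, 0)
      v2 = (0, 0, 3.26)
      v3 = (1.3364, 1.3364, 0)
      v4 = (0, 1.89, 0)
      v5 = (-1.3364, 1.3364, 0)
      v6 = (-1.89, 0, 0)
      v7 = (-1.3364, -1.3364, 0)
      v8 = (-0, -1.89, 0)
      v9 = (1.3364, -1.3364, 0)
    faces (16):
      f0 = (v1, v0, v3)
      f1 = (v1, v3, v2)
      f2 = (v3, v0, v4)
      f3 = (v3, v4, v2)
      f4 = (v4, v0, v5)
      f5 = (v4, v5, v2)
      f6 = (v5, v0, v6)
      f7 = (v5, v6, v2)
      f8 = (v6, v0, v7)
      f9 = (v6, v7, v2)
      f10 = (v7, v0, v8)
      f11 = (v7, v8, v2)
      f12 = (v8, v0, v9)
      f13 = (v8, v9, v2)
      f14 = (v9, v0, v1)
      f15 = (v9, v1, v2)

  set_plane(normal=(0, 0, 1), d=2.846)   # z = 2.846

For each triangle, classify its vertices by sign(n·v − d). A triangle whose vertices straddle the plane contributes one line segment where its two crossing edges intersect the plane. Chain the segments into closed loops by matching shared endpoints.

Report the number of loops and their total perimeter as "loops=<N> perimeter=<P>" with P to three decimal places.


loops=1 perimeter=1.470

Straddling triangles (8 of 16):
  (v1,v3,v2) [--+] → (0.169715, 0.169715, 2.846)–(0.240018, 0, 2.846)  len=0.1837
  (v3,v4,v2) [--+] → (0, 0.240018, 2.846)–(0.169715, 0.169715, 2.846)  len=0.1837
  (v4,v5,v2) [--+] → (-0.169715, 0.169715, 2.846)–(0, 0.240018, 2.846)  len=0.1837
  (v5,v6,v2) [--+] → (-0.240018, 0, 2.846)–(-0.169715, 0.169715, 2.846)  len=0.1837
  (v6,v7,v2) [--+] → (-0.169715, -0.169715, 2.846)–(-0.240018, 0, 2.846)  len=0.1837
  (v7,v8,v2) [--+] → (0, -0.240018, 2.846)–(-0.169715, -0.169715, 2.846)  len=0.1837
  (v8,v9,v2) [--+] → (0.169715, -0.169715, 2.846)–(0, -0.240018, 2.846)  len=0.1837
  (v9,v1,v2) [--+] → (0.240018, 0, 2.846)–(0.169715, -0.169715, 2.846)  len=0.1837

Chained into 1 loop(s):
  loop 1: 8 segments, perimeter = 1.4696
Total perimeter = 1.470


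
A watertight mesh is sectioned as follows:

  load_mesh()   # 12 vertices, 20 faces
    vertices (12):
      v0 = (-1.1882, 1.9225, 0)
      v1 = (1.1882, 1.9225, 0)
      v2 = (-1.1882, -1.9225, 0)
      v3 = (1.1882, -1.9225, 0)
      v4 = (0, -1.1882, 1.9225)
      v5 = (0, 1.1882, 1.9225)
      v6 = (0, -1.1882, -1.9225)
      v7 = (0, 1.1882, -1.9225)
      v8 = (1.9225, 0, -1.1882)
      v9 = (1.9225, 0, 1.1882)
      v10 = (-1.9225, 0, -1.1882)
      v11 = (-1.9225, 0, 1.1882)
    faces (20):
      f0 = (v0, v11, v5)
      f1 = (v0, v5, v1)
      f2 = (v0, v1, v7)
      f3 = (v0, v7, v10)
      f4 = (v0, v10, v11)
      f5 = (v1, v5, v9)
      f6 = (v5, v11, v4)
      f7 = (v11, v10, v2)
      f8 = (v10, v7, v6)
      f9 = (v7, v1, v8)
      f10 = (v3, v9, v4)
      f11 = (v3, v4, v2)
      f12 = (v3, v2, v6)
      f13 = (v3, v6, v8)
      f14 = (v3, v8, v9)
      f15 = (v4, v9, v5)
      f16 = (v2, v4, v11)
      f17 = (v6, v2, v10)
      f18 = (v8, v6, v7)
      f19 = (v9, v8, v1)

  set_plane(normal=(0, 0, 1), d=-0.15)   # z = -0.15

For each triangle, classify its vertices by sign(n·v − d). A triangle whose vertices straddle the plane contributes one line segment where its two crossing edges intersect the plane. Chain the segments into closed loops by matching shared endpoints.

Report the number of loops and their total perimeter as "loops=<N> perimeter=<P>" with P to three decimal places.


loops=1 perimeter=12.623

Straddling triangles (10 of 20):
  (v0,v1,v7) [++-] → (1.09549, 1.86521, -0.15)–(-1.09549, 1.86521, -0.15)  len=2.1910
  (v0,v7,v10) [+--] → (-1.09549, 1.86521, -0.15)–(-1.2809, 1.6798, -0.15)  len=0.2622
  (v0,v10,v11) [+-+] → (-1.2809, 1.6798, -0.15)–(-1.9225, 0, -0.15)  len=1.7982
  (v11,v10,v2) [+-+] → (-1.9225, 0, -0.15)–(-1.2809, -1.6798, -0.15)  len=1.7982
  (v7,v1,v8) [-+-] → (1.09549, 1.86521, -0.15)–(1.2809, 1.6798, -0.15)  len=0.2622
  (v3,v2,v6) [++-] → (-1.09549, -1.86521, -0.15)–(1.09549, -1.86521, -0.15)  len=2.1910
  (v3,v6,v8) [+--] → (1.09549, -1.86521, -0.15)–(1.2809, -1.6798, -0.15)  len=0.2622
  (v3,v8,v9) [+-+] → (1.2809, -1.6798, -0.15)–(1.9225, 0, -0.15)  len=1.7982
  (v6,v2,v10) [-+-] → (-1.09549, -1.86521, -0.15)–(-1.2809, -1.6798, -0.15)  len=0.2622
  (v9,v8,v1) [+-+] → (1.9225, 0, -0.15)–(1.2809, 1.6798, -0.15)  len=1.7982

Chained into 1 loop(s):
  loop 1: 10 segments, perimeter = 12.6234
Total perimeter = 12.623


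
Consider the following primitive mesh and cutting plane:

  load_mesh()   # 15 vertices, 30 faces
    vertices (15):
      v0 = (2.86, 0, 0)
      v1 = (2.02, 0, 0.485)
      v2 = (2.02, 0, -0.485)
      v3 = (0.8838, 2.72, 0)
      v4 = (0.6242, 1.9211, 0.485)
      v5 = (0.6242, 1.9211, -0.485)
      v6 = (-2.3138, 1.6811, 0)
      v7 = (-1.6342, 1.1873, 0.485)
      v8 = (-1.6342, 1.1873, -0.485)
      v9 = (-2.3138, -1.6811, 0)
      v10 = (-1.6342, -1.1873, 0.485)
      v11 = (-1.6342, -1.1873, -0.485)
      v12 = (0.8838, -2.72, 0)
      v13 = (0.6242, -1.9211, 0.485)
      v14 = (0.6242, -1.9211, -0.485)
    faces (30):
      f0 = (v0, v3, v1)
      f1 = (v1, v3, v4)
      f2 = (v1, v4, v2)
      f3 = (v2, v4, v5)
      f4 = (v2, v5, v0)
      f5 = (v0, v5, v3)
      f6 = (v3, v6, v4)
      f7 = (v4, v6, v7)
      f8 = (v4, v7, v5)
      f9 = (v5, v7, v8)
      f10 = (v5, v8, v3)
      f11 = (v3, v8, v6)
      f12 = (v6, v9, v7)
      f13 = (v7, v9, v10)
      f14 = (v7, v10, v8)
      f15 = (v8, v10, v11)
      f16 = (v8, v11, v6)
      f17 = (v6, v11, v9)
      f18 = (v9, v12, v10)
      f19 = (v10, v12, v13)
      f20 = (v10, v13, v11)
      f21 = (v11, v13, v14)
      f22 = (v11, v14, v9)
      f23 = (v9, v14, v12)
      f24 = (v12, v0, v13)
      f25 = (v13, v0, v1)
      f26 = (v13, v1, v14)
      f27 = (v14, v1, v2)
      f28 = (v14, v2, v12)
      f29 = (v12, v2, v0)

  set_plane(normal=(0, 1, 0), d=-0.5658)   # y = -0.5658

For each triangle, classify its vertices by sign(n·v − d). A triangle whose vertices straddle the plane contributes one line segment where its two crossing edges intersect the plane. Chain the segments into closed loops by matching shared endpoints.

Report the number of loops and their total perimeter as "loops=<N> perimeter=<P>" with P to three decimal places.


Straddling triangles (12 of 30):
  (v6,v9,v7) [+-+] → (-2.3138, -0.5658, 0)–(-2.04956, -0.5658, 0.188579)  len=0.3246
  (v7,v9,v10) [+--] → (-2.04956, -0.5658, 0.188579)–(-1.6342, -0.5658, 0.485)  len=0.5103
  (v7,v10,v8) [+-+] → (-1.6342, -0.5658, 0.485)–(-1.6342, -0.5658, 0.231124)  len=0.2539
  (v8,v10,v11) [+--] → (-1.6342, -0.5658, 0.231124)–(-1.6342, -0.5658, -0.485)  len=0.7161
  (v8,v11,v6) [+-+] → (-1.6342, -0.5658, -0.485)–(-1.78145, -0.5658, -0.379914)  len=0.1809
  (v6,v11,v9) [+--] → (-1.78145, -0.5658, -0.379914)–(-2.3138, -0.5658, 0)  len=0.6540
  (v12,v0,v13) [-+-] → (2.44892, -0.5658, 0)–(2.20151, -0.5658, 0.142842)  len=0.2857
  (v13,v0,v1) [-++] → (2.20151, -0.5658, 0.142842)–(1.60891, -0.5658, 0.485)  len=0.6843
  (v13,v1,v14) [-+-] → (1.60891, -0.5658, 0.485)–(1.60891, -0.5658, 0.199317)  len=0.2857
  (v14,v1,v2) [-++] → (1.60891, -0.5658, 0.199317)–(1.60891, -0.5658, -0.485)  len=0.6843
  (v14,v2,v12) [-+-] → (1.60891, -0.5658, -0.485)–(1.78365, -0.5658, -0.384113)  len=0.2018
  (v12,v2,v0) [-++] → (1.78365, -0.5658, -0.384113)–(2.44892, -0.5658, 0)  len=0.7682

Chained into 2 loop(s):
  loop 1: 6 segments, perimeter = 2.6398
  loop 2: 6 segments, perimeter = 2.9099
Total perimeter = 5.550

loops=2 perimeter=5.550


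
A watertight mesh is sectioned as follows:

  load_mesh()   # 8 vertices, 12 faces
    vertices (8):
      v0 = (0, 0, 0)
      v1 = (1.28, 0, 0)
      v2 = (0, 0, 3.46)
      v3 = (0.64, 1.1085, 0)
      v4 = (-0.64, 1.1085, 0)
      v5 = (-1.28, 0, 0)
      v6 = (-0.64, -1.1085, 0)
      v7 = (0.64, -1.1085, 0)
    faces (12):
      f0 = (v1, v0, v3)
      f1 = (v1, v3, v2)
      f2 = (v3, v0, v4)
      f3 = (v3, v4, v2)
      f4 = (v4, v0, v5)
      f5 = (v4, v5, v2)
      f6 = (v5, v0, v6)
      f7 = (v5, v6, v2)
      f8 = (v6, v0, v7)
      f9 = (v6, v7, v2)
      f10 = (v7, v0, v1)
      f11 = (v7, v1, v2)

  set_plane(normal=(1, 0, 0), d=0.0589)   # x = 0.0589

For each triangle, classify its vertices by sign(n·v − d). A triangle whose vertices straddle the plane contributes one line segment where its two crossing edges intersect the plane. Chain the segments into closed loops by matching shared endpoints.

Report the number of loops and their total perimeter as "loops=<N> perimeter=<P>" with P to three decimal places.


Straddling triangles (8 of 12):
  (v1,v0,v3) [+-+] → (0.0589, 0, 0)–(0.0589, 0.102017, 0)  len=0.1020
  (v1,v3,v2) [++-] → (0.0589, 0.102017, 3.14157)–(0.0589, 0, 3.30079)  len=0.1891
  (v3,v0,v4) [+--] → (0.0589, 0.102017, 0)–(0.0589, 1.1085, 0)  len=1.0065
  (v3,v4,v2) [+--] → (0.0589, 1.1085, 0)–(0.0589, 0.102017, 3.14157)  len=3.2989
  (v6,v0,v7) [--+] → (0.0589, -0.102017, 0)–(0.0589, -1.1085, 0)  len=1.0065
  (v6,v7,v2) [-+-] → (0.0589, -1.1085, 0)–(0.0589, -0.102017, 3.14157)  len=3.2989
  (v7,v0,v1) [+-+] → (0.0589, -0.102017, 0)–(0.0589, 0, 0)  len=0.1020
  (v7,v1,v2) [++-] → (0.0589, 0, 3.30079)–(0.0589, -0.102017, 3.14157)  len=0.1891

Chained into 1 loop(s):
  loop 1: 8 segments, perimeter = 9.1929
Total perimeter = 9.193

loops=1 perimeter=9.193


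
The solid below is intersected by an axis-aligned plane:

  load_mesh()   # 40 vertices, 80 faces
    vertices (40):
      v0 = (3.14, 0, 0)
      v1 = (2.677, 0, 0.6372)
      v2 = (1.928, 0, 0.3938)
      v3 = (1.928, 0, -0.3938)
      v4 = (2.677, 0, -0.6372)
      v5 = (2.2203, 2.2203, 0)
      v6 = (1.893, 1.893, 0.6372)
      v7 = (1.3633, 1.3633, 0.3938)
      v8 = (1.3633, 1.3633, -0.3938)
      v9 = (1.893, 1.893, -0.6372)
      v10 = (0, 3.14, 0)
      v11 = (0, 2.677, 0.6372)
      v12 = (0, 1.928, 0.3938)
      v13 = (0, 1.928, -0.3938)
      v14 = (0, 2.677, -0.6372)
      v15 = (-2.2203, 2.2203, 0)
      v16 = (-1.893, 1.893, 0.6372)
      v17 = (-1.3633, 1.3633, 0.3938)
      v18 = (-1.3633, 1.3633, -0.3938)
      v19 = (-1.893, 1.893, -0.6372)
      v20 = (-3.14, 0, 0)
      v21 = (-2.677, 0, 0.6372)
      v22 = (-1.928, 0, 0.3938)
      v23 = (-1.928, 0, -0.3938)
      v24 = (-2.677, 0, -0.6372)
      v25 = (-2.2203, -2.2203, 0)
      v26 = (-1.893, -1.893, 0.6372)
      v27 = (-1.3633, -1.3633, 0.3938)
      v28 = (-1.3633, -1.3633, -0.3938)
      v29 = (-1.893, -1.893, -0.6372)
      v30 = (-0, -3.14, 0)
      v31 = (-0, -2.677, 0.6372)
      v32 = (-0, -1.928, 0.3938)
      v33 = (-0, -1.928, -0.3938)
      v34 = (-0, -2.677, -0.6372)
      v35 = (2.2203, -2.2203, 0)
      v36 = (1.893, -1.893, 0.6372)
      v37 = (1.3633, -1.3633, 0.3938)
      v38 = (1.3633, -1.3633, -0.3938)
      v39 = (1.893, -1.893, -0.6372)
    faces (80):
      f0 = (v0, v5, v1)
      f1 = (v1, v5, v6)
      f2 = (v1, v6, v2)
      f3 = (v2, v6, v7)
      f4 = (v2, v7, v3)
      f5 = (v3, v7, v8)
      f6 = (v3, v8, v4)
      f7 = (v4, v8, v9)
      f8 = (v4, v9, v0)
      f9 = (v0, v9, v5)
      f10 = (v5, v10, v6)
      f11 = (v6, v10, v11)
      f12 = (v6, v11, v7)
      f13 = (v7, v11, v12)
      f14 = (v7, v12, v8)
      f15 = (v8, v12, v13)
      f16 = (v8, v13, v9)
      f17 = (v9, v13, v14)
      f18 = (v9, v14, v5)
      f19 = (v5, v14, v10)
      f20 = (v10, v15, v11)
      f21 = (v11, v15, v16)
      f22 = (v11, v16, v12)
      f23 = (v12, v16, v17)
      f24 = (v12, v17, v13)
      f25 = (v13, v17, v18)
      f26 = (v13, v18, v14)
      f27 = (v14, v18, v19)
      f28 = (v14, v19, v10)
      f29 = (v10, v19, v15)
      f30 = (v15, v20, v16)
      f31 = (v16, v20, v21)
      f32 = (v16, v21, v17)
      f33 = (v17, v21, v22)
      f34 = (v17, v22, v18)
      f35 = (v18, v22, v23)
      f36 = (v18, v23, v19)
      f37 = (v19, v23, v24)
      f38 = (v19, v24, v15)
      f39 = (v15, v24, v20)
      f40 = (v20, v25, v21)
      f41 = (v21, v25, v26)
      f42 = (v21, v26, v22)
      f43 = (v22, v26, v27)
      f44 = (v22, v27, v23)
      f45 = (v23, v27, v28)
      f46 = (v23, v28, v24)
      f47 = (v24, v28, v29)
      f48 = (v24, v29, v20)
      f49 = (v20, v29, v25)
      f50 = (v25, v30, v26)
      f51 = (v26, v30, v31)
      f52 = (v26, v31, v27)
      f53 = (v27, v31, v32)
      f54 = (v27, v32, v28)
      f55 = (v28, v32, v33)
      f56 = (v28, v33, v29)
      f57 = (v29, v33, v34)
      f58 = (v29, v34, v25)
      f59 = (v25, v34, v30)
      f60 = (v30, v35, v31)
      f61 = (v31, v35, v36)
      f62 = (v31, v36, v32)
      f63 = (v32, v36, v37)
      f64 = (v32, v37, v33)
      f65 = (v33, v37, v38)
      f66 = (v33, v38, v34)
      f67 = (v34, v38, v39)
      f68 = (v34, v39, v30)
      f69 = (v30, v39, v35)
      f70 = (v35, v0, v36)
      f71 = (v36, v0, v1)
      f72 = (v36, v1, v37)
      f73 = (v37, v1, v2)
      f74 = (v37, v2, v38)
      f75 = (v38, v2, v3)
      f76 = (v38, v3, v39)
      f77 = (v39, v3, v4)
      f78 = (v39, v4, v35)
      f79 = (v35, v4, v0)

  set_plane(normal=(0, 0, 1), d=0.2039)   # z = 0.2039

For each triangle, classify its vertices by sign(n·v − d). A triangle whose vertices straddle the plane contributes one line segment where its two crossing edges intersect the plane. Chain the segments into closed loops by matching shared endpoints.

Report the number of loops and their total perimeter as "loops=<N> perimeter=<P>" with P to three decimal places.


loops=2 perimeter=30.124

Straddling triangles (32 of 80):
  (v0,v5,v1) [--+] → (2.36644, 1.50982, 0.2039)–(2.99184, 0, 0.2039)  len=1.6342
  (v1,v5,v6) [+-+] → (2.36644, 1.50982, 0.2039)–(2.11557, 2.11557, 0.2039)  len=0.6556
  (v2,v7,v3) [++-] → (1.49946, 1.03459, 0.2039)–(1.928, 0, 0.2039)  len=1.1198
  (v3,v7,v8) [-+-] → (1.49946, 1.03459, 0.2039)–(1.3633, 1.3633, 0.2039)  len=0.3558
  (v5,v10,v6) [--+] → (0.605748, 2.74097, 0.2039)–(2.11557, 2.11557, 0.2039)  len=1.6342
  (v6,v10,v11) [+-+] → (0.605748, 2.74097, 0.2039)–(0, 2.99184, 0.2039)  len=0.6556
  (v7,v12,v8) [++-] → (0.328708, 1.79184, 0.2039)–(1.3633, 1.3633, 0.2039)  len=1.1198
  (v8,v12,v13) [-+-] → (0.328708, 1.79184, 0.2039)–(0, 1.928, 0.2039)  len=0.3558
  (v10,v15,v11) [--+] → (-1.50982, 2.36644, 0.2039)–(0, 2.99184, 0.2039)  len=1.6342
  (v11,v15,v16) [+-+] → (-1.50982, 2.36644, 0.2039)–(-2.11557, 2.11557, 0.2039)  len=0.6556
  (v12,v17,v13) [++-] → (-1.03459, 1.49946, 0.2039)–(0, 1.928, 0.2039)  len=1.1198
  (v13,v17,v18) [-+-] → (-1.03459, 1.49946, 0.2039)–(-1.3633, 1.3633, 0.2039)  len=0.3558
  (v15,v20,v16) [--+] → (-2.74097, 0.605748, 0.2039)–(-2.11557, 2.11557, 0.2039)  len=1.6342
  (v16,v20,v21) [+-+] → (-2.74097, 0.605748, 0.2039)–(-2.99184, 0, 0.2039)  len=0.6556
  (v17,v22,v18) [++-] → (-1.79184, 0.328708, 0.2039)–(-1.3633, 1.3633, 0.2039)  len=1.1198
  (v18,v22,v23) [-+-] → (-1.79184, 0.328708, 0.2039)–(-1.928, 0, 0.2039)  len=0.3558
  (v20,v25,v21) [--+] → (-2.36644, -1.50982, 0.2039)–(-2.99184, 0, 0.2039)  len=1.6342
  (v21,v25,v26) [+-+] → (-2.36644, -1.50982, 0.2039)–(-2.11557, -2.11557, 0.2039)  len=0.6556
  (v22,v27,v23) [++-] → (-1.49946, -1.03459, 0.2039)–(-1.928, 0, 0.2039)  len=1.1198
  (v23,v27,v28) [-+-] → (-1.49946, -1.03459, 0.2039)–(-1.3633, -1.3633, 0.2039)  len=0.3558
  (v25,v30,v26) [--+] → (-0.605748, -2.74097, 0.2039)–(-2.11557, -2.11557, 0.2039)  len=1.6342
  (v26,v30,v31) [+-+] → (-0.605748, -2.74097, 0.2039)–(0, -2.99184, 0.2039)  len=0.6556
  (v27,v32,v28) [++-] → (-0.328708, -1.79184, 0.2039)–(-1.3633, -1.3633, 0.2039)  len=1.1198
  (v28,v32,v33) [-+-] → (-0.328708, -1.79184, 0.2039)–(0, -1.928, 0.2039)  len=0.3558
  (v30,v35,v31) [--+] → (1.50982, -2.36644, 0.2039)–(0, -2.99184, 0.2039)  len=1.6342
  (v31,v35,v36) [+-+] → (1.50982, -2.36644, 0.2039)–(2.11557, -2.11557, 0.2039)  len=0.6556
  (v32,v37,v33) [++-] → (1.03459, -1.49946, 0.2039)–(0, -1.928, 0.2039)  len=1.1198
  (v33,v37,v38) [-+-] → (1.03459, -1.49946, 0.2039)–(1.3633, -1.3633, 0.2039)  len=0.3558
  (v35,v0,v36) [--+] → (2.74097, -0.605748, 0.2039)–(2.11557, -2.11557, 0.2039)  len=1.6342
  (v36,v0,v1) [+-+] → (2.74097, -0.605748, 0.2039)–(2.99184, 0, 0.2039)  len=0.6556
  (v37,v2,v38) [++-] → (1.79184, -0.328708, 0.2039)–(1.3633, -1.3633, 0.2039)  len=1.1198
  (v38,v2,v3) [-+-] → (1.79184, -0.328708, 0.2039)–(1.928, 0, 0.2039)  len=0.3558

Chained into 2 loop(s):
  loop 1: 16 segments, perimeter = 18.3189
  loop 2: 16 segments, perimeter = 11.8050
Total perimeter = 30.124


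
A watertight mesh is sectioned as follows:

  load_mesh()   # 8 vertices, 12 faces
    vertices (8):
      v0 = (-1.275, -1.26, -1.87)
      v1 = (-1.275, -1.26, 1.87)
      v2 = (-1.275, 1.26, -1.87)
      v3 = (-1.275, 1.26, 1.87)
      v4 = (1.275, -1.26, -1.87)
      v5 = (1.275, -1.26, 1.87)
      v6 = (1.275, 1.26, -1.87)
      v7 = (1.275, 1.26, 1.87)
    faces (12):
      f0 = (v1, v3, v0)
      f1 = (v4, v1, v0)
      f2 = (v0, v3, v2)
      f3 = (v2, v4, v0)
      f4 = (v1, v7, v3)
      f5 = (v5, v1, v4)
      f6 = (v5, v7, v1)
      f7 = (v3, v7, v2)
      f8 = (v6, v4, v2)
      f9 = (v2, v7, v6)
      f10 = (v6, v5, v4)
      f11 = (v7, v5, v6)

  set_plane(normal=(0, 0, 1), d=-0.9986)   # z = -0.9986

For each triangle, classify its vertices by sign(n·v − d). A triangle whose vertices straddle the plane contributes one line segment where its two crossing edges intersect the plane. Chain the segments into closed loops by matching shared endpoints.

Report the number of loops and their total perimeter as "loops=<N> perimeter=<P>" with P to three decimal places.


Straddling triangles (8 of 12):
  (v1,v3,v0) [++-] → (-1.275, -0.672853, -0.9986)–(-1.275, -1.26, -0.9986)  len=0.5871
  (v4,v1,v0) [-+-] → (0.680864, -1.26, -0.9986)–(-1.275, -1.26, -0.9986)  len=1.9559
  (v0,v3,v2) [-+-] → (-1.275, -0.672853, -0.9986)–(-1.275, 1.26, -0.9986)  len=1.9329
  (v5,v1,v4) [++-] → (0.680864, -1.26, -0.9986)–(1.275, -1.26, -0.9986)  len=0.5941
  (v3,v7,v2) [++-] → (-0.680864, 1.26, -0.9986)–(-1.275, 1.26, -0.9986)  len=0.5941
  (v2,v7,v6) [-+-] → (-0.680864, 1.26, -0.9986)–(1.275, 1.26, -0.9986)  len=1.9559
  (v6,v5,v4) [-+-] → (1.275, 0.672853, -0.9986)–(1.275, -1.26, -0.9986)  len=1.9329
  (v7,v5,v6) [++-] → (1.275, 0.672853, -0.9986)–(1.275, 1.26, -0.9986)  len=0.5871

Chained into 1 loop(s):
  loop 1: 8 segments, perimeter = 10.1400
Total perimeter = 10.140

loops=1 perimeter=10.140


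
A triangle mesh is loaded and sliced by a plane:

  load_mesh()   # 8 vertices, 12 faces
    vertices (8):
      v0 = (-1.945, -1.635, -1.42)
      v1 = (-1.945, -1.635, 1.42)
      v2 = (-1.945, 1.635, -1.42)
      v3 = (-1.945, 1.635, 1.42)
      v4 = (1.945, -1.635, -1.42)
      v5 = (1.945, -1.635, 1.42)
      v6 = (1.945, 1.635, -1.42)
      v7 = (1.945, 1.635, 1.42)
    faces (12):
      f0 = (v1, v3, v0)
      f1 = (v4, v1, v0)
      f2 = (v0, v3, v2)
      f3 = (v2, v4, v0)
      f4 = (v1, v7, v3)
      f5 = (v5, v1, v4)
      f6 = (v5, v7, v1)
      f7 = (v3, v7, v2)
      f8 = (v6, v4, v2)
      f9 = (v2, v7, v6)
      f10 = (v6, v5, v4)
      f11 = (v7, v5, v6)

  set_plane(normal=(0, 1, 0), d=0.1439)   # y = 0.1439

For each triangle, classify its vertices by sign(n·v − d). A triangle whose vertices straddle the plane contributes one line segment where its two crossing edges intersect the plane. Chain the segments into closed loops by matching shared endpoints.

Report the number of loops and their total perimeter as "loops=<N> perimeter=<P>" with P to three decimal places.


Straddling triangles (8 of 12):
  (v1,v3,v0) [-+-] → (-1.945, 0.1439, 1.42)–(-1.945, 0.1439, 0.124977)  len=1.2950
  (v0,v3,v2) [-++] → (-1.945, 0.1439, 0.124977)–(-1.945, 0.1439, -1.42)  len=1.5450
  (v2,v4,v0) [+--] → (-0.171184, 0.1439, -1.42)–(-1.945, 0.1439, -1.42)  len=1.7738
  (v1,v7,v3) [-++] → (0.171184, 0.1439, 1.42)–(-1.945, 0.1439, 1.42)  len=2.1162
  (v5,v7,v1) [-+-] → (1.945, 0.1439, 1.42)–(0.171184, 0.1439, 1.42)  len=1.7738
  (v6,v4,v2) [+-+] → (1.945, 0.1439, -1.42)–(-0.171184, 0.1439, -1.42)  len=2.1162
  (v6,v5,v4) [+--] → (1.945, 0.1439, -0.124977)–(1.945, 0.1439, -1.42)  len=1.2950
  (v7,v5,v6) [+-+] → (1.945, 0.1439, 1.42)–(1.945, 0.1439, -0.124977)  len=1.5450

Chained into 1 loop(s):
  loop 1: 8 segments, perimeter = 13.4600
Total perimeter = 13.460

loops=1 perimeter=13.460


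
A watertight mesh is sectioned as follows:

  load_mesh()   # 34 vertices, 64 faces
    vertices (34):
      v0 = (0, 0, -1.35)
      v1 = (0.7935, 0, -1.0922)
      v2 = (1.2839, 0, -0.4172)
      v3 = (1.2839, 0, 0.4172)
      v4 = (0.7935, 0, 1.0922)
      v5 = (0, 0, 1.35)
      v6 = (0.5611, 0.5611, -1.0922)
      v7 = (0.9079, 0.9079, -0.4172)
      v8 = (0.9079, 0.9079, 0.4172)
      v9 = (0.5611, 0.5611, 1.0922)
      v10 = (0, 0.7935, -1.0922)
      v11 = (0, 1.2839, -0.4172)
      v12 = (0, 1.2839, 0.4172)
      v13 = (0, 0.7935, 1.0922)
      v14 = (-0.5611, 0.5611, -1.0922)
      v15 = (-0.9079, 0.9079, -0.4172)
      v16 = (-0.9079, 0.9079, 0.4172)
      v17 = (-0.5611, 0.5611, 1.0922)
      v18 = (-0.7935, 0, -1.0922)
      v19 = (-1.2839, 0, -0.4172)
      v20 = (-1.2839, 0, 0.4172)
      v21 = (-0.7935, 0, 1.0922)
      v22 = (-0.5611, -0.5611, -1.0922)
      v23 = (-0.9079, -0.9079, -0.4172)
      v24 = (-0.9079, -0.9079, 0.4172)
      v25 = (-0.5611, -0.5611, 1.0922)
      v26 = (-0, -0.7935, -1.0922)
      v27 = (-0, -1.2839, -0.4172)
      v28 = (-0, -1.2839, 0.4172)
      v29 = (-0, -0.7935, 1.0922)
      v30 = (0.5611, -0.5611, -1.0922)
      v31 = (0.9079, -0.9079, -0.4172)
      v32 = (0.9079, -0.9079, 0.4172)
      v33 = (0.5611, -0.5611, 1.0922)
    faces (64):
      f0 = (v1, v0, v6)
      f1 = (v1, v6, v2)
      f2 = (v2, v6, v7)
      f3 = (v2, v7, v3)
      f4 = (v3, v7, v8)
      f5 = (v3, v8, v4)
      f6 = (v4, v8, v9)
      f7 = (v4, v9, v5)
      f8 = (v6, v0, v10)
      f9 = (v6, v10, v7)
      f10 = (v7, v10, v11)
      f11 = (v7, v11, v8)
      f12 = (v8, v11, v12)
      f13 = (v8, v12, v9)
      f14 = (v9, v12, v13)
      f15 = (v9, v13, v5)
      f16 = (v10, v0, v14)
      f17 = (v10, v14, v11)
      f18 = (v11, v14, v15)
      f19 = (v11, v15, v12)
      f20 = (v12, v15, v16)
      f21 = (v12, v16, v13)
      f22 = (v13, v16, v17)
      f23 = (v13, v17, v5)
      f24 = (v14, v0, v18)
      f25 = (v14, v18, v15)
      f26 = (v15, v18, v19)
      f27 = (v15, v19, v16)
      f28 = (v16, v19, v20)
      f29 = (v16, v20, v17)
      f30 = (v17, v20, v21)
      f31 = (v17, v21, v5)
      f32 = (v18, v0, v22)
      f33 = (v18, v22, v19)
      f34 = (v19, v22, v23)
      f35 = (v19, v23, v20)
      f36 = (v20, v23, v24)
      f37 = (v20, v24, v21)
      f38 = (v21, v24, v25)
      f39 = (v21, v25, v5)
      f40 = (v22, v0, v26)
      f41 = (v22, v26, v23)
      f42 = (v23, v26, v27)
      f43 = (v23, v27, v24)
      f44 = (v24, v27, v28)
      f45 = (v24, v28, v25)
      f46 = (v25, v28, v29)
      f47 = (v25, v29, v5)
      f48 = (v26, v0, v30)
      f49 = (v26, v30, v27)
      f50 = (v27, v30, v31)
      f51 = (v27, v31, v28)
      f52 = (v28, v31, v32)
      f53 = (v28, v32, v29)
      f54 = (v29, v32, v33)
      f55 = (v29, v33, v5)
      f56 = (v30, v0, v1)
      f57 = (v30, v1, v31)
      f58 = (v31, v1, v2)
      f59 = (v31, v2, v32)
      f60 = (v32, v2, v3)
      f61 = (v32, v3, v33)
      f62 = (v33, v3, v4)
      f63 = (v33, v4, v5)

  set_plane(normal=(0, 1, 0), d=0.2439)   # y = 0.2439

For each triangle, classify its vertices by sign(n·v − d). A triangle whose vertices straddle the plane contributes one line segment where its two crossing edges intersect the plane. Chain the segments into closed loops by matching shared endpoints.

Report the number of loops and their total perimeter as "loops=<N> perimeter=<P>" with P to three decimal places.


Straddling triangles (20 of 64):
  (v1,v0,v6) [--+] → (0.2439, 0.2439, -1.23794)–(0.69248, 0.2439, -1.0922)  len=0.4717
  (v1,v6,v2) [-+-] → (0.69248, 0.2439, -1.0922)–(0.969712, 0.2439, -0.71061)  len=0.4717
  (v2,v6,v7) [-++] → (0.969712, 0.2439, -0.71061)–(1.18289, 0.2439, -0.4172)  len=0.3627
  (v2,v7,v3) [-+-] → (1.18289, 0.2439, -0.4172)–(1.18289, 0.2439, 0.193045)  len=0.6102
  (v3,v7,v8) [-++] → (1.18289, 0.2439, 0.193045)–(1.18289, 0.2439, 0.4172)  len=0.2242
  (v3,v8,v4) [-+-] → (1.18289, 0.2439, 0.4172)–(0.824233, 0.2439, 0.910867)  len=0.6102
  (v4,v8,v9) [-++] → (0.824233, 0.2439, 0.910867)–(0.69248, 0.2439, 1.0922)  len=0.2241
  (v4,v9,v5) [-+-] → (0.69248, 0.2439, 1.0922)–(0.2439, 0.2439, 1.23794)  len=0.4717
  (v6,v0,v10) [+-+] → (0.2439, 0.2439, -1.23794)–(0, 0.2439, -1.27076)  len=0.2461
  (v9,v13,v5) [++-] → (0, 0.2439, 1.27076)–(0.2439, 0.2439, 1.23794)  len=0.2461
  (v10,v0,v14) [+-+] → (0, 0.2439, -1.27076)–(-0.2439, 0.2439, -1.23794)  len=0.2461
  (v13,v17,v5) [++-] → (-0.2439, 0.2439, 1.23794)–(0, 0.2439, 1.27076)  len=0.2461
  (v14,v0,v18) [+--] → (-0.2439, 0.2439, -1.23794)–(-0.69248, 0.2439, -1.0922)  len=0.4717
  (v14,v18,v15) [+-+] → (-0.69248, 0.2439, -1.0922)–(-0.824233, 0.2439, -0.910867)  len=0.2241
  (v15,v18,v19) [+--] → (-0.824233, 0.2439, -0.910867)–(-1.18289, 0.2439, -0.4172)  len=0.6102
  (v15,v19,v16) [+-+] → (-1.18289, 0.2439, -0.4172)–(-1.18289, 0.2439, -0.193045)  len=0.2242
  (v16,v19,v20) [+--] → (-1.18289, 0.2439, -0.193045)–(-1.18289, 0.2439, 0.4172)  len=0.6102
  (v16,v20,v17) [+-+] → (-1.18289, 0.2439, 0.4172)–(-0.969712, 0.2439, 0.71061)  len=0.3627
  (v17,v20,v21) [+--] → (-0.969712, 0.2439, 0.71061)–(-0.69248, 0.2439, 1.0922)  len=0.4717
  (v17,v21,v5) [+--] → (-0.69248, 0.2439, 1.0922)–(-0.2439, 0.2439, 1.23794)  len=0.4717

Chained into 1 loop(s):
  loop 1: 20 segments, perimeter = 7.8772
Total perimeter = 7.877

loops=1 perimeter=7.877


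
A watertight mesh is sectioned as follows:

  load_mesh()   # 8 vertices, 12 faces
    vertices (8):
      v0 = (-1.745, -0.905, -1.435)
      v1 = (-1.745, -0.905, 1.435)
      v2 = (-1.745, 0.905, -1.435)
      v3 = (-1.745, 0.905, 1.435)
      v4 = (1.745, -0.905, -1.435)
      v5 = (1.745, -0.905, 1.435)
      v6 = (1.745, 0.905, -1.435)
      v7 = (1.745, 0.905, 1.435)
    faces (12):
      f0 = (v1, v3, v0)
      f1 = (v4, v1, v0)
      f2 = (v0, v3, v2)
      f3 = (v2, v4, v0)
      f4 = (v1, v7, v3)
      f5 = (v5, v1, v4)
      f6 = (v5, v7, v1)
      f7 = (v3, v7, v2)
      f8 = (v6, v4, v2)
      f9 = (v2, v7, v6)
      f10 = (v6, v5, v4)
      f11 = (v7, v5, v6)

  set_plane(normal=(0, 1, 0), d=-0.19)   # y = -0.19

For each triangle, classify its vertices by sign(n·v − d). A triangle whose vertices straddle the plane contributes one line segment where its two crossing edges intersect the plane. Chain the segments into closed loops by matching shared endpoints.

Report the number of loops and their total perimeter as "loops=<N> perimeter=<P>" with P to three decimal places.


loops=1 perimeter=12.720

Straddling triangles (8 of 12):
  (v1,v3,v0) [-+-] → (-1.745, -0.19, 1.435)–(-1.745, -0.19, -0.301271)  len=1.7363
  (v0,v3,v2) [-++] → (-1.745, -0.19, -0.301271)–(-1.745, -0.19, -1.435)  len=1.1337
  (v2,v4,v0) [+--] → (0.366354, -0.19, -1.435)–(-1.745, -0.19, -1.435)  len=2.1114
  (v1,v7,v3) [-++] → (-0.366354, -0.19, 1.435)–(-1.745, -0.19, 1.435)  len=1.3786
  (v5,v7,v1) [-+-] → (1.745, -0.19, 1.435)–(-0.366354, -0.19, 1.435)  len=2.1114
  (v6,v4,v2) [+-+] → (1.745, -0.19, -1.435)–(0.366354, -0.19, -1.435)  len=1.3786
  (v6,v5,v4) [+--] → (1.745, -0.19, 0.301271)–(1.745, -0.19, -1.435)  len=1.7363
  (v7,v5,v6) [+-+] → (1.745, -0.19, 1.435)–(1.745, -0.19, 0.301271)  len=1.1337

Chained into 1 loop(s):
  loop 1: 8 segments, perimeter = 12.7200
Total perimeter = 12.720


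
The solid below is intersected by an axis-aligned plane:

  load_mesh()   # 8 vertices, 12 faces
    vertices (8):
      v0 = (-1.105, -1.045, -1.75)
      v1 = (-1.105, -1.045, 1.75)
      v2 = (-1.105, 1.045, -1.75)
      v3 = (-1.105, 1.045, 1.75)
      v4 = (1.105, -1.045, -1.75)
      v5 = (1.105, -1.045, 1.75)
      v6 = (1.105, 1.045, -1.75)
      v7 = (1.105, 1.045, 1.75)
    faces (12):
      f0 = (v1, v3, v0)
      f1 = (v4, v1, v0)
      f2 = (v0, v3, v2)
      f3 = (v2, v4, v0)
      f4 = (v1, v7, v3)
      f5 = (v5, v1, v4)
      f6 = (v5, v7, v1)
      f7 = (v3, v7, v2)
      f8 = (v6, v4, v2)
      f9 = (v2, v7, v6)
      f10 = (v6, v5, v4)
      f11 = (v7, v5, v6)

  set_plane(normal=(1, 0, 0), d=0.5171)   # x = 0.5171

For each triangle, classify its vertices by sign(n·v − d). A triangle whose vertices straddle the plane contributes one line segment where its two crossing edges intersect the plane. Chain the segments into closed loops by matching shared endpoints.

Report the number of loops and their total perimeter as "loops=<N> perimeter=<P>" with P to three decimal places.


loops=1 perimeter=11.180

Straddling triangles (8 of 12):
  (v4,v1,v0) [+--] → (0.5171, -1.045, -0.818937)–(0.5171, -1.045, -1.75)  len=0.9311
  (v2,v4,v0) [-+-] → (0.5171, -0.489022, -1.75)–(0.5171, -1.045, -1.75)  len=0.5560
  (v1,v7,v3) [-+-] → (0.5171, 0.489022, 1.75)–(0.5171, 1.045, 1.75)  len=0.5560
  (v5,v1,v4) [+-+] → (0.5171, -1.045, 1.75)–(0.5171, -1.045, -0.818937)  len=2.5689
  (v5,v7,v1) [++-] → (0.5171, 0.489022, 1.75)–(0.5171, -1.045, 1.75)  len=1.5340
  (v3,v7,v2) [-+-] → (0.5171, 1.045, 1.75)–(0.5171, 1.045, 0.818937)  len=0.9311
  (v6,v4,v2) [++-] → (0.5171, -0.489022, -1.75)–(0.5171, 1.045, -1.75)  len=1.5340
  (v2,v7,v6) [-++] → (0.5171, 1.045, 0.818937)–(0.5171, 1.045, -1.75)  len=2.5689

Chained into 1 loop(s):
  loop 1: 8 segments, perimeter = 11.1800
Total perimeter = 11.180


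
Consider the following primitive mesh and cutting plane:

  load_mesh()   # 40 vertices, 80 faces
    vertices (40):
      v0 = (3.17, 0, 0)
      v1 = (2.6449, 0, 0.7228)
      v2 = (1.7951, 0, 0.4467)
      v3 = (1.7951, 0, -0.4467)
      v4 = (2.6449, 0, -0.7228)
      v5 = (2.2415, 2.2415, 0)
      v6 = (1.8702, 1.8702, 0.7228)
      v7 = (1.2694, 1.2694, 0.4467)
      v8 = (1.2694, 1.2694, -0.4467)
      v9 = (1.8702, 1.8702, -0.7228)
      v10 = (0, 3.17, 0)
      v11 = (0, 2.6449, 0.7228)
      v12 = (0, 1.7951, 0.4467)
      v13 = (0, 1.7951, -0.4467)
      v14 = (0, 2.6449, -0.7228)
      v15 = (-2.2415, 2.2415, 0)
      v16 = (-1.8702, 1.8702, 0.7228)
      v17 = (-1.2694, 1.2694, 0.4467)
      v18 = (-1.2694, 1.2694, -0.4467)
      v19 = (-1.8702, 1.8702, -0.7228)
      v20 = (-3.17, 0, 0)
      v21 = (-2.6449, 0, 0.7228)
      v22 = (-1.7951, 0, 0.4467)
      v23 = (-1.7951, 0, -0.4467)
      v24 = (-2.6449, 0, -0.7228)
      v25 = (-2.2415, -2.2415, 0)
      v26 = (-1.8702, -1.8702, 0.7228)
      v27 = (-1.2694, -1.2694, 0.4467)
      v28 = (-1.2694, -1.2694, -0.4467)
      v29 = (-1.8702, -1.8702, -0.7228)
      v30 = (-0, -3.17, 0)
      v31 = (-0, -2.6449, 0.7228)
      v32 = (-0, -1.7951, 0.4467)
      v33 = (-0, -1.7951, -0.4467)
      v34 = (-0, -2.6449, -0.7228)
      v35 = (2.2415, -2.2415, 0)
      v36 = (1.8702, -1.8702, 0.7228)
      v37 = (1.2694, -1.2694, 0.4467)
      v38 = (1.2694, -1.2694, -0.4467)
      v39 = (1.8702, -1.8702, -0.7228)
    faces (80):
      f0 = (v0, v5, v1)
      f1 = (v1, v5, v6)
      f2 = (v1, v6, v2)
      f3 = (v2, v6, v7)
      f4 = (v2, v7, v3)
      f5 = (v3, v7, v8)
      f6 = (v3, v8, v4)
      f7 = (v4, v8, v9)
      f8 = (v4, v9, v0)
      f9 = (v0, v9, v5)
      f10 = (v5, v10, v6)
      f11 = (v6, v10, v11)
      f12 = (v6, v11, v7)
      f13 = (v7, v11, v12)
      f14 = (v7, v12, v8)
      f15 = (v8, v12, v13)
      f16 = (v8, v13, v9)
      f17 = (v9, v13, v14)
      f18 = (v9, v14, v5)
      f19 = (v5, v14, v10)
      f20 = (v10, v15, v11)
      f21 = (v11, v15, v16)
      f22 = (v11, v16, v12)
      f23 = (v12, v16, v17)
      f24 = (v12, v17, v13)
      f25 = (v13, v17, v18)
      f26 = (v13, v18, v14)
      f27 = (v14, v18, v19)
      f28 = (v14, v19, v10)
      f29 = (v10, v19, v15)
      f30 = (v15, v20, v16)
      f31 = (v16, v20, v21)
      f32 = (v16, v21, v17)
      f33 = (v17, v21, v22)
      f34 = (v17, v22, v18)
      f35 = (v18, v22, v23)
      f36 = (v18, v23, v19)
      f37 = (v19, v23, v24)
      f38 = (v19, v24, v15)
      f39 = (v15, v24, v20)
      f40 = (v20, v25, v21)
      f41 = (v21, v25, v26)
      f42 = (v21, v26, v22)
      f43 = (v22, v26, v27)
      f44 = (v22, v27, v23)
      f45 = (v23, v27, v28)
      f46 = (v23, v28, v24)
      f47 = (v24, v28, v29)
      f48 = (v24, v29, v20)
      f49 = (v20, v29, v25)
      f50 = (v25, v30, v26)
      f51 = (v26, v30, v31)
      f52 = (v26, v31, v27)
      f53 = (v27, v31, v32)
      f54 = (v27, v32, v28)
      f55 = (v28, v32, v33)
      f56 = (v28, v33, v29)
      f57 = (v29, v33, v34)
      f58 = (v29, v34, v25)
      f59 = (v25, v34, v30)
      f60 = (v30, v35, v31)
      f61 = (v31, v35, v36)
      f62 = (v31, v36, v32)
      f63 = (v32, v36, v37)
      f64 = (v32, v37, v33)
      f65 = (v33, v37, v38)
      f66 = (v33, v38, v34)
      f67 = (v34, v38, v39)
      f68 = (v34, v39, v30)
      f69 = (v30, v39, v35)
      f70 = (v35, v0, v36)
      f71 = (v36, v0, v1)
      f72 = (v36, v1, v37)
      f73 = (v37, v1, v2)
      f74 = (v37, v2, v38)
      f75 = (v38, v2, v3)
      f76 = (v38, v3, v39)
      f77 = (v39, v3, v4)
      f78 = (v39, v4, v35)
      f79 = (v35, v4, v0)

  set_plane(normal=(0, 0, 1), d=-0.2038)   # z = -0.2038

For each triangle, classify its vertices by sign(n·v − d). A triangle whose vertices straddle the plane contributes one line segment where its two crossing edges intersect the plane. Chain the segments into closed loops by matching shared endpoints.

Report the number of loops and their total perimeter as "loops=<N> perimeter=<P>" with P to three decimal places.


Straddling triangles (32 of 80):
  (v2,v7,v3) [++-] → (1.65217, 0.345128, -0.2038)–(1.7951, 0, -0.2038)  len=0.3736
  (v3,v7,v8) [-+-] → (1.65217, 0.345128, -0.2038)–(1.2694, 1.2694, -0.2038)  len=1.0004
  (v4,v9,v0) [--+] → (2.80351, 0.52732, -0.2038)–(3.02194, 0, -0.2038)  len=0.5708
  (v0,v9,v5) [+-+] → (2.80351, 0.52732, -0.2038)–(2.13681, 2.13681, -0.2038)  len=1.7421
  (v7,v12,v8) [++-] → (0.924272, 1.41233, -0.2038)–(1.2694, 1.2694, -0.2038)  len=0.3736
  (v8,v12,v13) [-+-] → (0.924272, 1.41233, -0.2038)–(0, 1.7951, -0.2038)  len=1.0004
  (v9,v14,v5) [--+] → (1.60949, 2.35524, -0.2038)–(2.13681, 2.13681, -0.2038)  len=0.5708
  (v5,v14,v10) [+-+] → (1.60949, 2.35524, -0.2038)–(0, 3.02194, -0.2038)  len=1.7421
  (v12,v17,v13) [++-] → (-0.345128, 1.65217, -0.2038)–(0, 1.7951, -0.2038)  len=0.3736
  (v13,v17,v18) [-+-] → (-0.345128, 1.65217, -0.2038)–(-1.2694, 1.2694, -0.2038)  len=1.0004
  (v14,v19,v10) [--+] → (-0.52732, 2.80351, -0.2038)–(0, 3.02194, -0.2038)  len=0.5708
  (v10,v19,v15) [+-+] → (-0.52732, 2.80351, -0.2038)–(-2.13681, 2.13681, -0.2038)  len=1.7421
  (v17,v22,v18) [++-] → (-1.41233, 0.924272, -0.2038)–(-1.2694, 1.2694, -0.2038)  len=0.3736
  (v18,v22,v23) [-+-] → (-1.41233, 0.924272, -0.2038)–(-1.7951, 0, -0.2038)  len=1.0004
  (v19,v24,v15) [--+] → (-2.35524, 1.60949, -0.2038)–(-2.13681, 2.13681, -0.2038)  len=0.5708
  (v15,v24,v20) [+-+] → (-2.35524, 1.60949, -0.2038)–(-3.02194, 0, -0.2038)  len=1.7421
  (v22,v27,v23) [++-] → (-1.65217, -0.345128, -0.2038)–(-1.7951, 0, -0.2038)  len=0.3736
  (v23,v27,v28) [-+-] → (-1.65217, -0.345128, -0.2038)–(-1.2694, -1.2694, -0.2038)  len=1.0004
  (v24,v29,v20) [--+] → (-2.80351, -0.52732, -0.2038)–(-3.02194, 0, -0.2038)  len=0.5708
  (v20,v29,v25) [+-+] → (-2.80351, -0.52732, -0.2038)–(-2.13681, -2.13681, -0.2038)  len=1.7421
  (v27,v32,v28) [++-] → (-0.924272, -1.41233, -0.2038)–(-1.2694, -1.2694, -0.2038)  len=0.3736
  (v28,v32,v33) [-+-] → (-0.924272, -1.41233, -0.2038)–(0, -1.7951, -0.2038)  len=1.0004
  (v29,v34,v25) [--+] → (-1.60949, -2.35524, -0.2038)–(-2.13681, -2.13681, -0.2038)  len=0.5708
  (v25,v34,v30) [+-+] → (-1.60949, -2.35524, -0.2038)–(0, -3.02194, -0.2038)  len=1.7421
  (v32,v37,v33) [++-] → (0.345128, -1.65217, -0.2038)–(0, -1.7951, -0.2038)  len=0.3736
  (v33,v37,v38) [-+-] → (0.345128, -1.65217, -0.2038)–(1.2694, -1.2694, -0.2038)  len=1.0004
  (v34,v39,v30) [--+] → (0.52732, -2.80351, -0.2038)–(0, -3.02194, -0.2038)  len=0.5708
  (v30,v39,v35) [+-+] → (0.52732, -2.80351, -0.2038)–(2.13681, -2.13681, -0.2038)  len=1.7421
  (v37,v2,v38) [++-] → (1.41233, -0.924272, -0.2038)–(1.2694, -1.2694, -0.2038)  len=0.3736
  (v38,v2,v3) [-+-] → (1.41233, -0.924272, -0.2038)–(1.7951, 0, -0.2038)  len=1.0004
  (v39,v4,v35) [--+] → (2.35524, -1.60949, -0.2038)–(2.13681, -2.13681, -0.2038)  len=0.5708
  (v35,v4,v0) [+-+] → (2.35524, -1.60949, -0.2038)–(3.02194, 0, -0.2038)  len=1.7421

Chained into 2 loop(s):
  loop 1: 16 segments, perimeter = 10.9916
  loop 2: 16 segments, perimeter = 18.5030
Total perimeter = 29.495

loops=2 perimeter=29.495
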